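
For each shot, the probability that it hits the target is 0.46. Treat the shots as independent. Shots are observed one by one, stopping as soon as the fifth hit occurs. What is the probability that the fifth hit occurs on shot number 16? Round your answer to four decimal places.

Y = trial on which the fifth success occurs; negative binomial, r=5, p=0.46.
P(Y=16) = C(15,4) · p^5 · (1−p)^11
= 1365 · 0.020596 · 0.0011385 = 0.032008

0.0320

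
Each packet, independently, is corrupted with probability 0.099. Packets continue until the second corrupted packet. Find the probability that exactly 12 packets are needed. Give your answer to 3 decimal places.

0.038

Y = trial on which the second success occurs; negative binomial, r=2, p=0.099.
P(Y=12) = C(11,1) · p^2 · (1−p)^10
= 11 · 0.009801 · 0.35257 = 0.03801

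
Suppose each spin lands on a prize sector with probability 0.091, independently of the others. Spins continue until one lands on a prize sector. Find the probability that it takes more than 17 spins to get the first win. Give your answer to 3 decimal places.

Y = number of spins to the first success; geometric, p = 0.091.
P(Y > 17) = P(first 17 all fail) = (1−p)^17 = 0.19751

0.198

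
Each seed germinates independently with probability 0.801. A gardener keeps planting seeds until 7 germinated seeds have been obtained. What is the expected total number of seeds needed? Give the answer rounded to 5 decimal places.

Y = total seeds until the seventh success; negative binomial with r=7, p=0.801.
E[Y] = r / p = 7 / 0.801 = 8.7390762

8.73908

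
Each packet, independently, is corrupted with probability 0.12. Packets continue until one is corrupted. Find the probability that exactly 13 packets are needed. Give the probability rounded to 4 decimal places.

0.0259

Geometric (trials to first success), p = 0.12.
P(Y = 13) = (1−p)^12 · p = 0.21567 · 0.12 = 0.025881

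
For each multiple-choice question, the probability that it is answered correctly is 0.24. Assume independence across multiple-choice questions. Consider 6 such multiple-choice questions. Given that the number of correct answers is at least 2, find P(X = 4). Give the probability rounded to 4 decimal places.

0.0650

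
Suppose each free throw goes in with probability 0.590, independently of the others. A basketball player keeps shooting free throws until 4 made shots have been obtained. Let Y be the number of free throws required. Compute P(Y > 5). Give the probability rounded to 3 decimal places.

Needing more than 5 free throws ⇔ fewer than 4 successes in the first 5. With X ~ Binomial(5, 0.59), P(Y > 5) = P(X ≤ 3).
  k=0: C(5,0)·0.59^0·0.41^5 = 0.01159
  k=1: C(5,1)·0.59^1·0.41^4 = 0.08336
  k=2: C(5,2)·0.59^2·0.41^3 = 0.23991
  k=3: C(5,3)·0.59^3·0.41^2 = 0.34524
P(X ≤ 3) = 0.68010

0.680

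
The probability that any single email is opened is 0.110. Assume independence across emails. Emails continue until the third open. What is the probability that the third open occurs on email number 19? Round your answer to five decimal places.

0.03156

Y = trial on which the third success occurs; negative binomial, r=3, p=0.11.
P(Y=19) = C(18,2) · p^3 · (1−p)^16
= 153 · 0.001331 · 0.15497 = 0.0315580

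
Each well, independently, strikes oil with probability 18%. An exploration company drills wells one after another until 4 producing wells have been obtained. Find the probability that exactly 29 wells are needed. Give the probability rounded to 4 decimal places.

Y = trial on which the fourth success occurs; negative binomial, r=4, p=0.18.
P(Y=29) = C(28,3) · p^4 · (1−p)^25
= 3276 · 0.0010498 · 0.007004 = 0.024087

0.0241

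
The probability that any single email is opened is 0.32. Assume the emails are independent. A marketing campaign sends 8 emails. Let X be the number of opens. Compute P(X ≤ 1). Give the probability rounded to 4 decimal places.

X ~ Binomial(8, 0.32); P(X ≤ 1) = Σ C(8,k) p^k (1−p)^(8−k) over k:
  k=0: C(8,0)·0.32^0·0.68^8 = 0.045716
  k=1: C(8,1)·0.32^1·0.68^7 = 0.172109
Total = 0.217825

0.2178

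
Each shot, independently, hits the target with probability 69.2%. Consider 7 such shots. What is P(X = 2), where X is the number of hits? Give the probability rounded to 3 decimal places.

0.028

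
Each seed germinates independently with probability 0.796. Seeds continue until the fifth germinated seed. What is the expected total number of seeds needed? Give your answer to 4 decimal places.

6.2814

Y = total seeds until the fifth success; negative binomial with r=5, p=0.796.
E[Y] = r / p = 5 / 0.796 = 6.281407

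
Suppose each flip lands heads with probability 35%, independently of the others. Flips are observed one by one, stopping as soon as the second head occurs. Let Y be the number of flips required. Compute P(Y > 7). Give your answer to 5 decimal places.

0.23380

Needing more than 7 flips ⇔ fewer than 2 successes in the first 7. With X ~ Binomial(7, 0.35), P(Y > 7) = P(X ≤ 1).
  k=0: C(7,0)·0.35^0·0.65^7 = 0.0490223
  k=1: C(7,1)·0.35^1·0.65^6 = 0.1847763
P(X ≤ 1) = 0.2337986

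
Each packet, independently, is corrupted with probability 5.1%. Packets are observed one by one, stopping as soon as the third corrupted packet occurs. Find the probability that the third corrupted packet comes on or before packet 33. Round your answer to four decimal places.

0.2360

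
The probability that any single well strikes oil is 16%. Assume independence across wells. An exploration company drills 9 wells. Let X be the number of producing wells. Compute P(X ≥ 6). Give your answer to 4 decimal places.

0.0009

X ~ Binomial(9, 0.16); P(X ≥ 6) = Σ C(9,k) p^k (1−p)^(9−k) over k:
  k=6: C(9,6)·0.16^6·0.84^3 = 0.000835
  k=7: C(9,7)·0.16^7·0.84^2 = 0.000068
  k=8: C(9,8)·0.16^8·0.84^1 = 0.000003
  k=9: C(9,9)·0.16^9·0.84^0 = 0.000000
Total = 0.000907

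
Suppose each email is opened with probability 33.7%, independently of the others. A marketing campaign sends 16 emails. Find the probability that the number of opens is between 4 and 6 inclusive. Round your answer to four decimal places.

0.5684

X ~ Binomial(16, 0.337); P(4 ≤ X ≤ 6) = Σ C(16,k) p^k (1−p)^(16−k) over k:
  k=4: C(16,4)·0.337^4·0.663^12 = 0.169338
  k=5: C(16,5)·0.337^5·0.663^11 = 0.206577
  k=6: C(16,6)·0.337^6·0.663^10 = 0.192504
Total = 0.568418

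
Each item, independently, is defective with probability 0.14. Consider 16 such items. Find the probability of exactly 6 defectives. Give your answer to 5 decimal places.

X ~ Binomial(n=16, p=0.14).
P(X=6) = C(16,6) · p^6 · (1−p)^10
= 8008 · 7.5295e-06 · 0.2213 = 0.0133437

0.01334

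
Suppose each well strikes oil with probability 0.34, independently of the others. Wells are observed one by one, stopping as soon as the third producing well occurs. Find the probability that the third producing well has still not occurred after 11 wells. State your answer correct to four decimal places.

0.2201

Needing more than 11 wells ⇔ fewer than 3 successes in the first 11. With X ~ Binomial(11, 0.34), P(Y > 11) = P(X ≤ 2).
  k=0: C(11,0)·0.34^0·0.66^11 = 0.010351
  k=1: C(11,1)·0.34^1·0.66^10 = 0.058656
  k=2: C(11,2)·0.34^2·0.66^9 = 0.151083
P(X ≤ 2) = 0.220090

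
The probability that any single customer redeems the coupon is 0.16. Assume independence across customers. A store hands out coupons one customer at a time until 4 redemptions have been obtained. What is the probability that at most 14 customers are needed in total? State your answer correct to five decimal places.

0.17417

Finishing within 14 customers ⇔ at least 4 successes in the first 14. With X ~ Binomial(14, 0.16), P(Y ≤ 14) = 1 − P(X ≤ 3).
  k=0: C(14,0)·0.16^0·0.84^14 = 0.0870783
  k=1: C(14,1)·0.16^1·0.84^13 = 0.2322088
  k=2: C(14,2)·0.16^2·0.84^12 = 0.2874967
  k=3: C(14,3)·0.16^3·0.84^11 = 0.2190451
1 − 0.8258289 = 0.1741711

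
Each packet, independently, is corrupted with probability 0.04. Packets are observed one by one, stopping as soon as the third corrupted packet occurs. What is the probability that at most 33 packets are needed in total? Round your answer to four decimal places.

0.1442

Finishing within 33 packets ⇔ at least 3 successes in the first 33. With X ~ Binomial(33, 0.04), P(Y ≤ 33) = 1 − P(X ≤ 2).
  k=0: C(33,0)·0.04^0·0.96^33 = 0.259986
  k=1: C(33,1)·0.04^1·0.96^32 = 0.357481
  k=2: C(33,2)·0.04^2·0.96^31 = 0.238321
1 − 0.855789 = 0.144211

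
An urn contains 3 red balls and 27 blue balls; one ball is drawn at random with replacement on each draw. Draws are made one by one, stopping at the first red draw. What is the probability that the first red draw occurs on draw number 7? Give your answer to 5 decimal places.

Geometric (trials to first success), p = 0.10.
P(Y = 7) = (1−p)^6 · p = 0.53144 · 0.10 = 0.0531441

0.05314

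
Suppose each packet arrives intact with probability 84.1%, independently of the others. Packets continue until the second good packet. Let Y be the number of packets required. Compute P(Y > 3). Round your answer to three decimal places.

0.068

Needing more than 3 packets ⇔ fewer than 2 successes in the first 3. With X ~ Binomial(3, 0.841), P(Y > 3) = P(X ≤ 1).
  k=0: C(3,0)·0.841^0·0.159^3 = 0.00402
  k=1: C(3,1)·0.841^1·0.159^2 = 0.06378
P(X ≤ 1) = 0.06780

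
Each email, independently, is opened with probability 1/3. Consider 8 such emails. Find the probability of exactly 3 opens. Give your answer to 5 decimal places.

X ~ Binomial(n=8, p=0.333333).
P(X=3) = C(8,3) · p^3 · (1−p)^5
= 56 · 0.037037 · 0.13169 = 0.2731291

0.27313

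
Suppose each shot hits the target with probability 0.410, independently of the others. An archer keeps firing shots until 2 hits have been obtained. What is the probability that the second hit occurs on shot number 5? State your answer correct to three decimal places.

Y = trial on which the second success occurs; negative binomial, r=2, p=0.41.
P(Y=5) = C(4,1) · p^2 · (1−p)^3
= 4 · 0.1681 · 0.20538 = 0.13810

0.138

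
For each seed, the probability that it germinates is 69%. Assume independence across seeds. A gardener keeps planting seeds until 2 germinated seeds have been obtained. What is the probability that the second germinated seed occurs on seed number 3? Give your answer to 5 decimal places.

Y = trial on which the second success occurs; negative binomial, r=2, p=0.69.
P(Y=3) = C(2,1) · p^2 · (1−p)^1
= 2 · 0.4761 · 0.31 = 0.2951820

0.29518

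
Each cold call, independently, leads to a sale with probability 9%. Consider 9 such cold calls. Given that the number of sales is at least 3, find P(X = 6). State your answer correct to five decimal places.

X ~ Binomial(9, 0.09). Want P(X=6 | X≥3) = P(X=6) / P(X≥3).
P(X=6) = C(9,6)·0.09^6·0.91^3 = 0.0000336
P(X≥3) = 1 − 0.4279298 − 0.3809045 − 0.1506875 = 0.0404781
Ratio = 0.0000336 / 0.0404781 = 0.0008311

0.00083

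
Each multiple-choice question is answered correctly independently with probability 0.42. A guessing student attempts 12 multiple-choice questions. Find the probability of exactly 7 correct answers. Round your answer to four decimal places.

X ~ Binomial(n=12, p=0.42).
P(X=7) = C(12,7) · p^7 · (1−p)^5
= 792 · 0.0023054 · 0.065636 = 0.119842

0.1198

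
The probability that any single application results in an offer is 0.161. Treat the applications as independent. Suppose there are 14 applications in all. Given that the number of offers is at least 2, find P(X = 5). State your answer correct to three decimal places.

X ~ Binomial(14, 0.161). Want P(X=5 | X≥2) = P(X=5) / P(X≥2).
P(X=5) = C(14,5)·0.161^5·0.839^9 = 0.04461
P(X≥2) = 1 − 0.08564 − 0.23007 = 0.68429
Ratio = 0.04461 / 0.68429 = 0.06519

0.065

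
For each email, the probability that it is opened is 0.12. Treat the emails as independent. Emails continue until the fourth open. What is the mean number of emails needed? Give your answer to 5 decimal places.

33.33333

Y = total emails until the fourth success; negative binomial with r=4, p=0.12.
E[Y] = r / p = 4 / 0.12 = 33.3333333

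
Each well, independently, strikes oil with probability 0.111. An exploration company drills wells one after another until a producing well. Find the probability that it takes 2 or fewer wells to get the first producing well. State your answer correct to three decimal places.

0.210

Y = number of wells to the first success; geometric, p = 0.111.
P(Y ≤ 2) = 1 − (1−p)^2 = 1 − 0.79032 = 0.20968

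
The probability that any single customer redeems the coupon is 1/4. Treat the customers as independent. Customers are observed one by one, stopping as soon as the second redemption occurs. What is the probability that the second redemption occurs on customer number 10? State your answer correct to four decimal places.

Y = trial on which the second success occurs; negative binomial, r=2, p=0.25.
P(Y=10) = C(9,1) · p^2 · (1−p)^8
= 9 · 0.0625 · 0.10011 = 0.056314

0.0563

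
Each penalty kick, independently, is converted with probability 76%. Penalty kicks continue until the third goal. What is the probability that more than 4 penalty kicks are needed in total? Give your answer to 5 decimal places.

Needing more than 4 penalty kicks ⇔ fewer than 3 successes in the first 4. With X ~ Binomial(4, 0.76), P(Y > 4) = P(X ≤ 2).
  k=0: C(4,0)·0.76^0·0.24^4 = 0.0033178
  k=1: C(4,1)·0.76^1·0.24^3 = 0.0420250
  k=2: C(4,2)·0.76^2·0.24^2 = 0.1996186
P(X ≤ 2) = 0.2449613

0.24496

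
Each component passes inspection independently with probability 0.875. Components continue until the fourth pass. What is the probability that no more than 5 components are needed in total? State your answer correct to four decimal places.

0.8793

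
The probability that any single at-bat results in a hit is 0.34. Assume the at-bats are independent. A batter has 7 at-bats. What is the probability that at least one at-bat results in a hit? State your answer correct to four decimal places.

0.9454

P(at least one) = 1 − P(none) = 1 − (1 − 0.34)^7
= 1 − 0.054552 = 0.945448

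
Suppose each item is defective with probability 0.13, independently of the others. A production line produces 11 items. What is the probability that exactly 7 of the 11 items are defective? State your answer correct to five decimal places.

0.00012

X ~ Binomial(n=11, p=0.13).
P(X=7) = C(11,7) · p^7 · (1−p)^4
= 330 · 6.2749e-07 · 0.5729 = 0.0001186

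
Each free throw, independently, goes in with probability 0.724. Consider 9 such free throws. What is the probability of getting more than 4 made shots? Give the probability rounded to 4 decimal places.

0.9279

X ~ Binomial(9, 0.724); P(X ≥ 5) = Σ C(9,k) p^k (1−p)^(9−k) over k:
  k=5: C(9,5)·0.724^5·0.276^4 = 0.145445
  k=6: C(9,6)·0.724^6·0.276^3 = 0.254354
  k=7: C(9,7)·0.724^7·0.276^2 = 0.285950
  k=8: C(9,8)·0.724^8·0.276^1 = 0.187525
  k=9: C(9,9)·0.724^9·0.276^0 = 0.054657
Total = 0.927932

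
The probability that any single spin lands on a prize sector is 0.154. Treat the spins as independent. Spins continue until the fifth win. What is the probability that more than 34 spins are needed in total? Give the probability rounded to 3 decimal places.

Needing more than 34 spins ⇔ fewer than 5 successes in the first 34. With X ~ Binomial(34, 0.154), P(Y > 34) = P(X ≤ 4).
  k=0: C(34,0)·0.154^0·0.846^34 = 0.00339
  k=1: C(34,1)·0.154^1·0.846^33 = 0.02100
  k=2: C(34,2)·0.154^2·0.846^32 = 0.06307
  k=3: C(34,3)·0.154^3·0.846^31 = 0.12247
  k=4: C(34,4)·0.154^4·0.846^30 = 0.17278
P(X ≤ 4) = 0.38272

0.383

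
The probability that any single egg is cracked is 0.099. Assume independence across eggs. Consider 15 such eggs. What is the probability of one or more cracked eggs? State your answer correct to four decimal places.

0.7907

P(at least one) = 1 − P(none) = 1 − (1 − 0.099)^15
= 1 − 0.209349 = 0.790651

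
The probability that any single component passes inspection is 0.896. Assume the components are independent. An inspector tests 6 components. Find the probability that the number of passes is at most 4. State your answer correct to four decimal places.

0.1222

X ~ Binomial(6, 0.896); P(X ≤ 4) = Σ C(6,k) p^k (1−p)^(6−k) over k:
  k=0: C(6,0)·0.896^0·0.104^6 = 0.000001
  k=1: C(6,1)·0.896^1·0.104^5 = 0.000065
  k=2: C(6,2)·0.896^2·0.104^4 = 0.001409
  k=3: C(6,3)·0.896^3·0.104^3 = 0.016183
  k=4: C(6,4)·0.896^4·0.104^2 = 0.104566
Total = 0.122224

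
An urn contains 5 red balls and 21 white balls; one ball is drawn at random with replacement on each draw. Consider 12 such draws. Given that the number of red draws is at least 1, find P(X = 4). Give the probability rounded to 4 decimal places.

0.1329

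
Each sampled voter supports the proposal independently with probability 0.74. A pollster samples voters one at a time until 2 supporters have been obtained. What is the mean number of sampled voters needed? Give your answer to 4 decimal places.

2.7027

Y = total sampled voters until the second success; negative binomial with r=2, p=0.74.
E[Y] = r / p = 2 / 0.74 = 2.702703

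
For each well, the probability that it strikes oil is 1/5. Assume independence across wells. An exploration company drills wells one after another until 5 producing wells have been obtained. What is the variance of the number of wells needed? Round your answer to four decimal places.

100.0000

Y = total wells until the fifth success; negative binomial with r=5, p=0.20.
Var(Y) = r(1−p)/p² = 5·0.80 / 0.20² = 100.000000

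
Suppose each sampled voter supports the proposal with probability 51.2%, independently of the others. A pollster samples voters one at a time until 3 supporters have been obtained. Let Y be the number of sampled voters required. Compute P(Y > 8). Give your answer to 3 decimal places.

Needing more than 8 sampled voters ⇔ fewer than 3 successes in the first 8. With X ~ Binomial(8, 0.512), P(Y > 8) = P(X ≤ 2).
  k=0: C(8,0)·0.512^0·0.488^8 = 0.00322
  k=1: C(8,1)·0.512^1·0.488^7 = 0.02700
  k=2: C(8,2)·0.512^2·0.488^6 = 0.09913
P(X ≤ 2) = 0.12934

0.129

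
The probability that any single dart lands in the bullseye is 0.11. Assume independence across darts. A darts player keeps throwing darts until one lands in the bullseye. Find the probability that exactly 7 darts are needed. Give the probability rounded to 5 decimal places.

Geometric (trials to first success), p = 0.11.
P(Y = 7) = (1−p)^6 · p = 0.49698 · 0.11 = 0.0546679

0.05467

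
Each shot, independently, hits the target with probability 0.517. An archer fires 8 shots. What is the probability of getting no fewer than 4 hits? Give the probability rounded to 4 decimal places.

X ~ Binomial(8, 0.517); P(X ≥ 4) = Σ C(8,k) p^k (1−p)^(8−k) over k:
  k=4: C(8,4)·0.517^4·0.483^4 = 0.272175
  k=5: C(8,5)·0.517^5·0.483^3 = 0.233068
  k=6: C(8,6)·0.517^6·0.483^2 = 0.124737
  k=7: C(8,7)·0.517^7·0.483^1 = 0.038148
  k=8: C(8,8)·0.517^8·0.483^0 = 0.005104
Total = 0.673232

0.6732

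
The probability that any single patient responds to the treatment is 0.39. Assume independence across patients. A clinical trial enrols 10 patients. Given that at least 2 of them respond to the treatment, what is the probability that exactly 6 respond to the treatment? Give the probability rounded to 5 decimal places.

X ~ Binomial(10, 0.39). Want P(X=6 | X≥2) = P(X=6) / P(X≥2).
P(X=6) = C(10,6)·0.39^6·0.61^4 = 0.1023119
P(X≥2) = 1 − 0.0071334 − 0.0456072 = 0.9472594
Ratio = 0.1023119 / 0.9472594 = 0.1080084

0.10801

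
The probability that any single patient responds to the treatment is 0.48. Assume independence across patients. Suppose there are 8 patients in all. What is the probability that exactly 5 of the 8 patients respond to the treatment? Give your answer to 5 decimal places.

X ~ Binomial(n=8, p=0.48).
P(X=5) = C(8,5) · p^5 · (1−p)^3
= 56 · 0.02548 · 0.14061 = 0.2006339

0.20063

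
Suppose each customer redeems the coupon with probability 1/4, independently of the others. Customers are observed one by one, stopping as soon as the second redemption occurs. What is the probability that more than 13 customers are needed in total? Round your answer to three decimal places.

0.127

Needing more than 13 customers ⇔ fewer than 2 successes in the first 13. With X ~ Binomial(13, 0.25), P(Y > 13) = P(X ≤ 1).
  k=0: C(13,0)·0.25^0·0.75^13 = 0.02376
  k=1: C(13,1)·0.25^1·0.75^12 = 0.10295
P(X ≤ 1) = 0.12671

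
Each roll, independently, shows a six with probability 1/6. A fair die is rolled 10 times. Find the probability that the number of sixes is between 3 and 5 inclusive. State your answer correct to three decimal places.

X ~ Binomial(10, 0.166667); P(3 ≤ X ≤ 5) = Σ C(10,k) p^k (1−p)^(10−k) over k:
  k=3: C(10,3)·0.166667^3·0.833333^7 = 0.15505
  k=4: C(10,4)·0.166667^4·0.833333^6 = 0.05427
  k=5: C(10,5)·0.166667^5·0.833333^5 = 0.01302
Total = 0.22234

0.222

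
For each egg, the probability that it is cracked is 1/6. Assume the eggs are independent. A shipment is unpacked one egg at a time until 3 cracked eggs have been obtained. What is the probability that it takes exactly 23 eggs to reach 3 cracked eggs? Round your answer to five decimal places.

0.02790

Y = trial on which the third success occurs; negative binomial, r=3, p=0.166667.
P(Y=23) = C(22,2) · p^3 · (1−p)^20
= 231 · 0.0046296 · 0.026084 = 0.0278954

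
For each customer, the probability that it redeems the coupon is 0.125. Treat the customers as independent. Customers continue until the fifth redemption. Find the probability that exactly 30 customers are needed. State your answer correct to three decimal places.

Y = trial on which the fifth success occurs; negative binomial, r=5, p=0.125.
P(Y=30) = C(29,4) · p^5 · (1−p)^25
= 23751 · 3.0518e-05 · 0.035498 = 0.02573

0.026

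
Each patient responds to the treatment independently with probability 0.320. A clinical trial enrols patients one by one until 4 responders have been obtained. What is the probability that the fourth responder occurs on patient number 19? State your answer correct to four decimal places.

0.0263

Y = trial on which the fourth success occurs; negative binomial, r=4, p=0.32.
P(Y=19) = C(18,3) · p^4 · (1−p)^15
= 816 · 0.010486 · 0.0030735 = 0.026298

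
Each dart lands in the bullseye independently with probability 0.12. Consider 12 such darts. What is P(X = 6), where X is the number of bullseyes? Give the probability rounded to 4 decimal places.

X ~ Binomial(n=12, p=0.12).
P(X=6) = C(12,6) · p^6 · (1−p)^6
= 924 · 2.986e-06 · 0.4644 = 0.001281

0.0013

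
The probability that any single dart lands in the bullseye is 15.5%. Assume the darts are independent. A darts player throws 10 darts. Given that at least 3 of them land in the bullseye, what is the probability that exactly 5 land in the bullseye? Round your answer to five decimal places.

X ~ Binomial(10, 0.155). Want P(X=5 | X≥3) = P(X=5) / P(X≥3).
P(X=5) = C(10,5)·0.155^5·0.845^5 = 0.0097128
P(X≥3) = 1 − 0.1855953 − 0.3404412 − 0.2810151 = 0.1929484
Ratio = 0.0097128 / 0.1929484 = 0.0503386

0.05034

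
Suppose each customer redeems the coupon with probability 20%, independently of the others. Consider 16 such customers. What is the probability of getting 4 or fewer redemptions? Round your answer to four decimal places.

X ~ Binomial(16, 0.20); P(X ≤ 4) = Σ C(16,k) p^k (1−p)^(16−k) over k:
  k=0: C(16,0)·0.20^0·0.80^16 = 0.028147
  k=1: C(16,1)·0.20^1·0.80^15 = 0.112590
  k=2: C(16,2)·0.20^2·0.80^14 = 0.211106
  k=3: C(16,3)·0.20^3·0.80^13 = 0.246291
  k=4: C(16,4)·0.20^4·0.80^12 = 0.200111
Total = 0.798245

0.7982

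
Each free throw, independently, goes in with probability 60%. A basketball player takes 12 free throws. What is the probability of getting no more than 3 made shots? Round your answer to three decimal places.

X ~ Binomial(12, 0.60); P(X ≤ 3) = Σ C(12,k) p^k (1−p)^(12−k) over k:
  k=0: C(12,0)·0.60^0·0.40^12 = 0.00002
  k=1: C(12,1)·0.60^1·0.40^11 = 0.00030
  k=2: C(12,2)·0.60^2·0.40^10 = 0.00249
  k=3: C(12,3)·0.60^3·0.40^9 = 0.01246
Total = 0.01527

0.015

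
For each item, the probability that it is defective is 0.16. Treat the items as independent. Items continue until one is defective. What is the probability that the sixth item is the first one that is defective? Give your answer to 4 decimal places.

0.0669

Geometric (trials to first success), p = 0.16.
P(Y = 6) = (1−p)^5 · p = 0.41821 · 0.16 = 0.066914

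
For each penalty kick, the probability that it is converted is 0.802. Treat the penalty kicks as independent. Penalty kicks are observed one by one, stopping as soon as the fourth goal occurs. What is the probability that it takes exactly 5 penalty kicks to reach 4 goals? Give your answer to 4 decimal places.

0.3277

Y = trial on which the fourth success occurs; negative binomial, r=4, p=0.802.
P(Y=5) = C(4,3) · p^4 · (1−p)^1
= 4 · 0.41371 · 0.198 = 0.327659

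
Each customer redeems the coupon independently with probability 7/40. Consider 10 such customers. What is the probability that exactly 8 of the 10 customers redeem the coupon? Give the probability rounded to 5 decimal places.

X ~ Binomial(n=10, p=0.175).
P(X=8) = C(10,8) · p^8 · (1−p)^2
= 45 · 8.7964e-07 · 0.68063 = 0.0000269

0.00003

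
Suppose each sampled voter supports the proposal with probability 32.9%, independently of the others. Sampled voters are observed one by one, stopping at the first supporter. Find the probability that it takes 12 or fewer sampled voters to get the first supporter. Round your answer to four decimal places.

0.9917

Y = number of sampled voters to the first success; geometric, p = 0.329.
P(Y ≤ 12) = 1 − (1−p)^12 = 1 − 0.008330 = 0.991670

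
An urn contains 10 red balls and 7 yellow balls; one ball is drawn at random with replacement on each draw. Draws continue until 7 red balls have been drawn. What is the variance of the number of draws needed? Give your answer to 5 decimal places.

8.33000

Y = total draws until the seventh success; negative binomial with r=7, p=0.588235.
Var(Y) = r(1−p)/p² = 7·0.411765 / 0.588235² = 8.3300000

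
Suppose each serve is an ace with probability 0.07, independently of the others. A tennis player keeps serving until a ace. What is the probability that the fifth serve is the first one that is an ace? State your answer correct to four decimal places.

0.0524

Geometric (trials to first success), p = 0.07.
P(Y = 5) = (1−p)^4 · p = 0.74805 · 0.07 = 0.052364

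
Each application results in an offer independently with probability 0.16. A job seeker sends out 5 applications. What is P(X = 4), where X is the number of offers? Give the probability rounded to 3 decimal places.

0.003

X ~ Binomial(n=5, p=0.16).
P(X=4) = C(5,4) · p^4 · (1−p)^1
= 5 · 0.00065536 · 0.84 = 0.00275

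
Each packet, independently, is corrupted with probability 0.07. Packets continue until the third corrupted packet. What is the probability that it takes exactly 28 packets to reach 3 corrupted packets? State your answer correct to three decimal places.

Y = trial on which the third success occurs; negative binomial, r=3, p=0.07.
P(Y=28) = C(27,2) · p^3 · (1−p)^25
= 351 · 0.000343 · 0.16296 = 0.01962

0.020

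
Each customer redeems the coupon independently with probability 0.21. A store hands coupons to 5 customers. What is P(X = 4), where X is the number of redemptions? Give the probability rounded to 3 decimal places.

0.008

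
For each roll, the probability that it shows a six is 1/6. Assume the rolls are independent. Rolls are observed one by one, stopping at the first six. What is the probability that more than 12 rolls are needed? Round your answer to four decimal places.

0.1122

Y = number of rolls to the first success; geometric, p = 0.166667.
P(Y > 12) = P(first 12 all fail) = (1−p)^12 = 0.112157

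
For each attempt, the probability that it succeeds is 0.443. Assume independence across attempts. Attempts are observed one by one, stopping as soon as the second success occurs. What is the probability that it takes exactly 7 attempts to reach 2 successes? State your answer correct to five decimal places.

0.06313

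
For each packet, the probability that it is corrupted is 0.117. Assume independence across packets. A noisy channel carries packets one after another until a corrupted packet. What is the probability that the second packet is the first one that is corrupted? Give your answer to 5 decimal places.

0.10331

Geometric (trials to first success), p = 0.117.
P(Y = 2) = (1−p)^1 · p = 0.883 · 0.117 = 0.1033110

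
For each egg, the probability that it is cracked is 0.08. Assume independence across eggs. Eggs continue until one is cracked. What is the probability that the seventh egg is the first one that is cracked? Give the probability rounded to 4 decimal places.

Geometric (trials to first success), p = 0.08.
P(Y = 7) = (1−p)^6 · p = 0.60636 · 0.08 = 0.048508

0.0485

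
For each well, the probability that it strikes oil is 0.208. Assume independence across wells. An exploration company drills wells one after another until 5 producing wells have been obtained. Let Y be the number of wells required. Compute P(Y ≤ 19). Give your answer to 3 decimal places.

Finishing within 19 wells ⇔ at least 5 successes in the first 19. With X ~ Binomial(19, 0.208), P(Y ≤ 19) = 1 − P(X ≤ 4).
  k=0: C(19,0)·0.208^0·0.792^19 = 0.01191
  k=1: C(19,1)·0.208^1·0.792^18 = 0.05941
  k=2: C(19,2)·0.208^2·0.792^17 = 0.14043
  k=3: C(19,3)·0.208^3·0.792^16 = 0.20899
  k=4: C(19,4)·0.208^4·0.792^15 = 0.21954
1 − 0.64027 = 0.35973

0.360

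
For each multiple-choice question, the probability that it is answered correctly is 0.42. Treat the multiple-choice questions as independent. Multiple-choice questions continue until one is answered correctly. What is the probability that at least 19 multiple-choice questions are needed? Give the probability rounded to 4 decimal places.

0.0001

Y = number of multiple-choice questions to the first success; geometric, p = 0.42.
P(Y > 18) = P(first 18 all fail) = (1−p)^18 = 0.000055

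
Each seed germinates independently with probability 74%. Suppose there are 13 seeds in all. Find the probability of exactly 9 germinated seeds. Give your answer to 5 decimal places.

0.21741

X ~ Binomial(n=13, p=0.74).
P(X=9) = C(13,9) · p^9 · (1−p)^4
= 715 · 0.06654 · 0.0045698 = 0.2174127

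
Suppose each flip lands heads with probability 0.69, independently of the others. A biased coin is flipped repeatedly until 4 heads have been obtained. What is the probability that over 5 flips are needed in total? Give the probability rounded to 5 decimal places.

0.49226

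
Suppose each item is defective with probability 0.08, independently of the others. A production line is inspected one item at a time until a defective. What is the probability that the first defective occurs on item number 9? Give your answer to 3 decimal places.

Geometric (trials to first success), p = 0.08.
P(Y = 9) = (1−p)^8 · p = 0.51322 · 0.08 = 0.04106

0.041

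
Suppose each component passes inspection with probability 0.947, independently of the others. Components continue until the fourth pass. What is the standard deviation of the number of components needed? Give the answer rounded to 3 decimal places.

0.486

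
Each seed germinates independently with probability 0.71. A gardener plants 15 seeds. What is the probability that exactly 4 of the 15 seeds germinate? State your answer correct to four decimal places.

0.0004

X ~ Binomial(n=15, p=0.71).
P(X=4) = C(15,4) · p^4 · (1−p)^11
= 1365 · 0.25412 · 1.2201e-06 = 0.000423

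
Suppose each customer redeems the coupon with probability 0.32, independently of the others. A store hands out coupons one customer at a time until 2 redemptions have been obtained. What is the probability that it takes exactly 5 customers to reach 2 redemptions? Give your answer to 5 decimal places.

0.12879

Y = trial on which the second success occurs; negative binomial, r=2, p=0.32.
P(Y=5) = C(4,1) · p^2 · (1−p)^3
= 4 · 0.1024 · 0.31443 = 0.1287913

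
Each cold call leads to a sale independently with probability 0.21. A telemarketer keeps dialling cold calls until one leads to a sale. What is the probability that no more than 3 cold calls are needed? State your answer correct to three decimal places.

Y = number of cold calls to the first success; geometric, p = 0.21.
P(Y ≤ 3) = 1 − (1−p)^3 = 1 − 0.49304 = 0.50696

0.507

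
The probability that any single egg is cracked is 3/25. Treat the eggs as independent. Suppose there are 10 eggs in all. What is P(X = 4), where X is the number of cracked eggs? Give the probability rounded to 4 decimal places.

0.0202

X ~ Binomial(n=10, p=0.12).
P(X=4) = C(10,4) · p^4 · (1−p)^6
= 210 · 0.00020736 · 0.4644 = 0.020223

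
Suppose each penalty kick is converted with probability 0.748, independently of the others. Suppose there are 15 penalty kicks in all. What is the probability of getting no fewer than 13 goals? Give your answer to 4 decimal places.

0.2307

X ~ Binomial(15, 0.748); P(X ≥ 13) = Σ C(15,k) p^k (1−p)^(15−k) over k:
  k=13: C(15,13)·0.748^13·0.252^2 = 0.153007
  k=14: C(15,14)·0.748^14·0.252^1 = 0.064880
  k=15: C(15,15)·0.748^15·0.252^0 = 0.012839
Total = 0.230726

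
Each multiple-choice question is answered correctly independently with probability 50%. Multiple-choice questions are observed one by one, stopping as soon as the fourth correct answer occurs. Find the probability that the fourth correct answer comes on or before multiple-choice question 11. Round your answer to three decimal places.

Finishing within 11 multiple-choice questions ⇔ at least 4 successes in the first 11. With X ~ Binomial(11, 0.50), P(Y ≤ 11) = 1 − P(X ≤ 3).
  k=0: C(11,0)·0.50^0·0.50^11 = 0.00049
  k=1: C(11,1)·0.50^1·0.50^10 = 0.00537
  k=2: C(11,2)·0.50^2·0.50^9 = 0.02686
  k=3: C(11,3)·0.50^3·0.50^8 = 0.08057
1 − 0.11328 = 0.88672

0.887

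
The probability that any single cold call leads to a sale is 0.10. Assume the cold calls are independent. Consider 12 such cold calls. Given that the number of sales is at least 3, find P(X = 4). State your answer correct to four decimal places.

X ~ Binomial(12, 0.10). Want P(X=4 | X≥3) = P(X=4) / P(X≥3).
P(X=4) = C(12,4)·0.10^4·0.90^8 = 0.021308
P(X≥3) = 1 − 0.282430 − 0.376573 − 0.230128 = 0.110870
Ratio = 0.021308 / 0.110870 = 0.192190

0.1922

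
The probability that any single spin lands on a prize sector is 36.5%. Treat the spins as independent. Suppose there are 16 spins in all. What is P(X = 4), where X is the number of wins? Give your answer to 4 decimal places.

0.1388

X ~ Binomial(n=16, p=0.365).
P(X=4) = C(16,4) · p^4 · (1−p)^12
= 1820 · 0.017749 · 0.0042982 = 0.138844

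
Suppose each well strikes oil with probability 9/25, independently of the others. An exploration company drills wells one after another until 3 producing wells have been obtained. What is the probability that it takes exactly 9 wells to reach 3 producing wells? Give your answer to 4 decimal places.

0.0898

Y = trial on which the third success occurs; negative binomial, r=3, p=0.36.
P(Y=9) = C(8,2) · p^3 · (1−p)^6
= 28 · 0.046656 · 0.068719 = 0.089773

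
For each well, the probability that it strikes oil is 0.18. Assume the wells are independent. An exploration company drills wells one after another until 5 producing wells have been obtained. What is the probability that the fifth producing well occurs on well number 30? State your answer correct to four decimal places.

Y = trial on which the fifth success occurs; negative binomial, r=5, p=0.18.
P(Y=30) = C(29,4) · p^5 · (1−p)^25
= 23751 · 0.00018896 · 0.007004 = 0.031433

0.0314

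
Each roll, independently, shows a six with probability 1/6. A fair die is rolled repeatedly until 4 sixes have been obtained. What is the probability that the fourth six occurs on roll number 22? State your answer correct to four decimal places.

Y = trial on which the fourth success occurs; negative binomial, r=4, p=0.166667.
P(Y=22) = C(21,3) · p^4 · (1−p)^18
= 1330 · 0.0007716 · 0.037561 = 0.038546

0.0385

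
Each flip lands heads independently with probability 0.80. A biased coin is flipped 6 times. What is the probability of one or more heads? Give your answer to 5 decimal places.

0.99994

P(at least one) = 1 − P(none) = 1 − (1 − 0.80)^6
= 1 − 0.0000640 = 0.9999360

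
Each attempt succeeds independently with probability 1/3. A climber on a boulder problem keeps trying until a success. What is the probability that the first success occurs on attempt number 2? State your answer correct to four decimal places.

0.2222

Geometric (trials to first success), p = 0.333333.
P(Y = 2) = (1−p)^1 · p = 0.66667 · 0.333333 = 0.222222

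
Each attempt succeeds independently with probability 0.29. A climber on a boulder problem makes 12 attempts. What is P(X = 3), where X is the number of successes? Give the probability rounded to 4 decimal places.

X ~ Binomial(n=12, p=0.29).
P(X=3) = C(12,3) · p^3 · (1−p)^9
= 220 · 0.024389 · 0.045849 = 0.246004

0.2460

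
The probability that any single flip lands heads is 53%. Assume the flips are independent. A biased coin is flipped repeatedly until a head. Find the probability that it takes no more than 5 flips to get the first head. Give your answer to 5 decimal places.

0.97707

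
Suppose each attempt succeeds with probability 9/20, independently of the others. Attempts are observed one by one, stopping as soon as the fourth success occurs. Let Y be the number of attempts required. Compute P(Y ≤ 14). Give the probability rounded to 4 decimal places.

0.9368

Finishing within 14 attempts ⇔ at least 4 successes in the first 14. With X ~ Binomial(14, 0.45), P(Y ≤ 14) = 1 − P(X ≤ 3).
  k=0: C(14,0)·0.45^0·0.55^14 = 0.000232
  k=1: C(14,1)·0.45^1·0.55^13 = 0.002655
  k=2: C(14,2)·0.45^2·0.55^12 = 0.014119
  k=3: C(14,3)·0.45^3·0.55^11 = 0.046209
1 − 0.063215 = 0.936785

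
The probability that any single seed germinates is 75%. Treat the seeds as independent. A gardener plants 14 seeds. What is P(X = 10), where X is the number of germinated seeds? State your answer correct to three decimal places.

0.220

X ~ Binomial(n=14, p=0.75).
P(X=10) = C(14,10) · p^10 · (1−p)^4
= 1001 · 0.056314 · 0.0039062 = 0.22019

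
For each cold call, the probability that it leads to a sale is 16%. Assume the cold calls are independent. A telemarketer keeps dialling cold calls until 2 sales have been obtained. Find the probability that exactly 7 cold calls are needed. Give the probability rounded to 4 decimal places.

Y = trial on which the second success occurs; negative binomial, r=2, p=0.16.
P(Y=7) = C(6,1) · p^2 · (1−p)^5
= 6 · 0.0256 · 0.41821 = 0.064237

0.0642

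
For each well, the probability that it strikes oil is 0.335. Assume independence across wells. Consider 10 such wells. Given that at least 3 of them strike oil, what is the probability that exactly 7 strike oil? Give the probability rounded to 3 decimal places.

X ~ Binomial(10, 0.335). Want P(X=7 | X≥3) = P(X=7) / P(X≥3).
P(X=7) = C(10,7)·0.335^7·0.665^3 = 0.01671
P(X≥3) = 1 − 0.01691 − 0.08520 − 0.19314 = 0.70475
Ratio = 0.01671 / 0.70475 = 0.02371

0.024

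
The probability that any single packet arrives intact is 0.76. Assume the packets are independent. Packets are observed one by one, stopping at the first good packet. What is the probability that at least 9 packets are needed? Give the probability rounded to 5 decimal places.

0.00001

Y = number of packets to the first success; geometric, p = 0.76.
P(Y > 8) = P(first 8 all fail) = (1−p)^8 = 0.0000110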